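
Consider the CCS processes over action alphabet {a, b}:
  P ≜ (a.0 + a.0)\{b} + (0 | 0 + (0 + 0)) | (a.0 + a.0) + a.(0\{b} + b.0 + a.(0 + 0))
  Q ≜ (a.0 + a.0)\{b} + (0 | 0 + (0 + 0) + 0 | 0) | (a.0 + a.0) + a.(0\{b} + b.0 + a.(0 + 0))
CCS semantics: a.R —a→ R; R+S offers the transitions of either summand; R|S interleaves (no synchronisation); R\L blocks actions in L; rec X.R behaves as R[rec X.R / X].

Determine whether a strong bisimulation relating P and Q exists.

bisimilar

Reachable graph of P (6 states):
  u0 = (a.0 + a.0)\{b} + (0 | 0 + (0 + 0)) | (a.0 + a.0) + a.(0\{b} + b.0 + a.(0 + 0)) | —a→ u1, —a→ u2, —a→ u3
  u1 = (0 | 0 + (0 + 0)) | 0 | deadlocked
  u2 = 0\{b} | deadlocked
  u3 = 0\{b} + b.0 + a.(0 + 0) | —a→ u4, —b→ u5
  u4 = 0 + 0 | deadlocked
  u5 = 0 | deadlocked
Reachable graph of Q (6 states):
  v0 = (a.0 + a.0)\{b} + (0 | 0 + (0 + 0) + 0 | 0) | (a.0 + a.0) + a.(0\{b} + b.0 + a.(0 + 0)) | —a→ v1, —a→ v2, —a→ v3
  v1 = (0 | 0 + (0 + 0) + 0 | 0) | 0 | deadlocked
  v2 = 0\{b} | deadlocked
  v3 = 0\{b} + b.0 + a.(0 + 0) | —a→ v4, —b→ v5
  v4 = 0 + 0 | deadlocked
  v5 = 0 | deadlocked
Partition-refinement fixed point:
  B0 = {u0, v0}
  B1 = {u1, u2, u4, u5, v1, v2, v4, v5}
  B2 = {u3, v3}
u0 ∈ B0, v0 ∈ B0 → same block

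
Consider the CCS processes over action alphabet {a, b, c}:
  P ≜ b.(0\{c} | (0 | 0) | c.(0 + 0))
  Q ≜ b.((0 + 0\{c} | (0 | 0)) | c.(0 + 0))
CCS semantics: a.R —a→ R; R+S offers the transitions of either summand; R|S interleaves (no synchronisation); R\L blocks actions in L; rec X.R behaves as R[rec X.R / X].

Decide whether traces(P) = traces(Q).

P's transition system — 3 states:
  s0 = b.(0\{c} | (0 | 0) | c.(0 + 0)) → =b=> s1
  s1 = 0\{c} | (0 | 0) | c.(0 + 0) → =c=> s2
  s2 = 0\{c} | (0 | 0) | (0 + 0) → (no moves)
Q's transition system — 3 states:
  t0 = b.((0 + 0\{c} | (0 | 0)) | c.(0 + 0)) → =b=> t1
  t1 = (0 + 0\{c} | (0 | 0)) | c.(0 + 0) → =c=> t2
  t2 = (0 + 0\{c} | (0 | 0)) | (0 + 0) → (no moves)
Coarsest stable partition (strong bisimilarity classes):
  B0 = {s0, t0}
  B1 = {s1, t1}
  B2 = {s2, t2}
s0 ∈ B0, t0 ∈ B0 → same block
Bisimilar ⇒ trace-equivalent.

YES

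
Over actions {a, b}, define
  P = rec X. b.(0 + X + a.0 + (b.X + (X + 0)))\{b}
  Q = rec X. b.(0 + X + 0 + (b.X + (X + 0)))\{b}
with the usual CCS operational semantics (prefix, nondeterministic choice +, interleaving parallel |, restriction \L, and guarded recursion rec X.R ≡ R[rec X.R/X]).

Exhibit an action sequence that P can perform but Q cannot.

ba

Reachable graph of P (3 states):
  u0 = rec X. b.(0 + X + a.0 + (b.X + (X + 0)))\{b} | -b-> u1
  u1 = (0 + (rec X. b.(0 + X + a.0 + (b.X + (X + 0)))\{b}) + a.0 + (b.(rec X. b.(0 + X + a.0 + (b.X + (X + 0)))\{b}) + ((rec X. b.(0 + X + a.0 + (b.X + (X + 0)))\{b}) + 0)))\{b} | -a-> u2
  u2 = 0\{b} | ∅
Reachable graph of Q (2 states):
  v0 = rec X. b.(0 + X + 0 + (b.X + (X + 0)))\{b} | -b-> v1
  v1 = (0 + (rec X. b.(0 + X + 0 + (b.X + (X + 0)))\{b}) + 0 + (b.(rec X. b.(0 + X + 0 + (b.X + (X + 0)))\{b}) + ((rec X. b.(0 + X + 0 + (b.X + (X + 0)))\{b}) + 0)))\{b} | ∅
Run σ = ⟨ba⟩ on P: start {u0}
  after b @ step 1: {u1}
  after a @ step 2: {u2}
  — P admits the full trace.
Run σ = ⟨ba⟩ on Q: start {v0}
  after b @ step 1: {v1}
  after a @ step 2: ∅  — Q cannot continue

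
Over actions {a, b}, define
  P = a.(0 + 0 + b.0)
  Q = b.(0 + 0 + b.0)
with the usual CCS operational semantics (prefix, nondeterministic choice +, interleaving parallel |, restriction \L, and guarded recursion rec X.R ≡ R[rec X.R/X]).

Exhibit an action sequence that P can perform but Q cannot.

P's transition system — 3 states:
  s0 = a.(0 + 0 + b.0) | =a=> s1
  s1 = 0 + 0 + b.0 | =b=> s2
  s2 = 0 | deadlocked
Q's transition system — 3 states:
  t0 = b.(0 + 0 + b.0) | =b=> t1
  t1 = 0 + 0 + b.0 | =b=> t2
  t2 = 0 | deadlocked
Trace ⟨a⟩ through P, begin at {s0}:
  [1] a ⇒ {s1}
  P completes σ.
Trace ⟨a⟩ through Q, begin at {t0}:
  [1] a ⇒ no successor for Q

a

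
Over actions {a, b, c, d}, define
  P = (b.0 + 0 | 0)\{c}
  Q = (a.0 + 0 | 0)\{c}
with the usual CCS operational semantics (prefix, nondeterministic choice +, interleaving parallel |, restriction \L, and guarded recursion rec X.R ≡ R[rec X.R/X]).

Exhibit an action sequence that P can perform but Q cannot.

b

P's transition system — 2 states:
  m0 = (b.0 + 0 | 0)\{c} ⊢ ··b··> m1
  m1 = 0\{c} ⊢ ∅
Q's transition system — 2 states:
  n0 = (a.0 + 0 | 0)\{c} ⊢ ··a··> n1
  n1 = 0\{c} ⊢ ∅
Executing b from P (initial set {m0}):
  after b @ step 1: {m1}
  P completes σ.
Executing b from Q (initial set {n0}):
  after b @ step 1: ∅  — Q cannot continue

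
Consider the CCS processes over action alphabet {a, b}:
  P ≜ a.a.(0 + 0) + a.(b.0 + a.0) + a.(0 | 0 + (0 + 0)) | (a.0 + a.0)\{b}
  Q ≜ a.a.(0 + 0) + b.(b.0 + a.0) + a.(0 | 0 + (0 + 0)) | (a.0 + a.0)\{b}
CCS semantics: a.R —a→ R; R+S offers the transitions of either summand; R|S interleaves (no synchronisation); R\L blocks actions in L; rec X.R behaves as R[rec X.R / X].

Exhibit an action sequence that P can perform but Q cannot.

LTS(P): 8 reachable states
  m0 = a.a.(0 + 0) + a.(b.0 + a.0) + a.(0 | 0 + (0 + 0)) | (a.0 + a.0)\{b} → -a-> m1, -a-> m2, -a-> m3, -a-> m4
  m1 = (0 | 0 + (0 + 0)) | (a.0 + a.0)\{b} → -a-> m5
  m2 = a.(0 + 0) → -a-> m6
  m3 = a.(0 | 0 + (0 + 0)) | 0\{b} → -a-> m5
  m4 = b.0 + a.0 → -a-> m7, -b-> m7
  m5 = (0 | 0 + (0 + 0)) | 0\{b} → ·
  m6 = 0 + 0 → ·
  m7 = 0 → ·
LTS(Q): 8 reachable states
  n0 = a.a.(0 + 0) + b.(b.0 + a.0) + a.(0 | 0 + (0 + 0)) | (a.0 + a.0)\{b} → -a-> n1, -a-> n2, -a-> n3, -b-> n4
  n1 = (0 | 0 + (0 + 0)) | (a.0 + a.0)\{b} → -a-> n5
  n2 = a.(0 + 0) → -a-> n6
  n3 = a.(0 | 0 + (0 + 0)) | 0\{b} → -a-> n5
  n4 = b.0 + a.0 → -a-> n7, -b-> n7
  n5 = (0 | 0 + (0 + 0)) | 0\{b} → ·
  n6 = 0 + 0 → ·
  n7 = 0 → ·
Trace ⟨ab⟩ through P, begin at {m0}:
  [1] a ⇒ {m1, m2, m3, m4}
  [2] b ⇒ {m7}
  — P admits the full trace.
Trace ⟨ab⟩ through Q, begin at {n0}:
  [1] a ⇒ {n1, n2, n3}
  [2] b ⇒ ∅ (Q stuck)

ab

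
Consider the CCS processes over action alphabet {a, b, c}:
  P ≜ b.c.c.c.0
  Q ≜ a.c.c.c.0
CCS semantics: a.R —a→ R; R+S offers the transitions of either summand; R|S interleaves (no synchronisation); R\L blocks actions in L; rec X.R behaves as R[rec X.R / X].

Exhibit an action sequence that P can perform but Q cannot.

Reachable graph of P (5 states):
  m0 = b.c.c.c.0 | —b→ m1
  m1 = c.c.c.0 | —c→ m2
  m2 = c.c.0 | —c→ m3
  m3 = c.0 | —c→ m4
  m4 = 0 | ∅
Reachable graph of Q (5 states):
  n0 = a.c.c.c.0 | —a→ n1
  n1 = c.c.c.0 | —c→ n2
  n2 = c.c.0 | —c→ n3
  n3 = c.0 | —c→ n4
  n4 = 0 | ∅
Trace ⟨b⟩ through P, begin at {m0}:
  after b @ step 1: {m1}
  ✓ P
Trace ⟨b⟩ through Q, begin at {n0}:
  after b @ step 1: no successor for Q

b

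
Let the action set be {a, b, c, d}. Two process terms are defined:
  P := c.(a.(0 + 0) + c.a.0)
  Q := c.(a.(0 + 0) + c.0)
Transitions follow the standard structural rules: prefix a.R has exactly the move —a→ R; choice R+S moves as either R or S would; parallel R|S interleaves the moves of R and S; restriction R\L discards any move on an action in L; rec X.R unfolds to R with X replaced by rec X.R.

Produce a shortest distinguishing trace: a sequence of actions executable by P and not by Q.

LTS(P): 5 reachable states
  p0 = c.(a.(0 + 0) + c.a.0) ⊢ =c=> p1
  p1 = a.(0 + 0) + c.a.0 ⊢ =a=> p2, =c=> p3
  p2 = 0 + 0 ⊢ ∅
  p3 = a.0 ⊢ =a=> p4
  p4 = 0 ⊢ ∅
LTS(Q): 4 reachable states
  q0 = c.(a.(0 + 0) + c.0) ⊢ =c=> q1
  q1 = a.(0 + 0) + c.0 ⊢ =a=> q2, =c=> q3
  q2 = 0 + 0 ⊢ ∅
  q3 = 0 ⊢ ∅
Run σ = ⟨cca⟩ on P: start {p0}
  step 1 (c): {p1}
  step 2 (c): {p3}
  step 3 (a): {p4}
  — P admits the full trace.
Run σ = ⟨cca⟩ on Q: start {q0}
  step 1 (c): {q1}
  step 2 (c): {q3}
  step 3 (a): ∅  — Q cannot continue

cca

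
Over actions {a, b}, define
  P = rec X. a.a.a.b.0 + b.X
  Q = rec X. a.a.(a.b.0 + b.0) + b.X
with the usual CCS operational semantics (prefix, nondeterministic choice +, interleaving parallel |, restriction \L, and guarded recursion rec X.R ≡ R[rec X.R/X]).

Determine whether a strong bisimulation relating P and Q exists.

P's transition system — 5 states:
  s0 = rec X. a.a.a.b.0 + b.X :: --a--▸ s1, --b--▸ s0
  s1 = a.a.b.0 :: --a--▸ s2
  s2 = a.b.0 :: --a--▸ s3
  s3 = b.0 :: --b--▸ s4
  s4 = 0 :: ∅
Q's transition system — 5 states:
  t0 = rec X. a.a.(a.b.0 + b.0) + b.X :: --a--▸ t1, --b--▸ t0
  t1 = a.(a.b.0 + b.0) :: --a--▸ t2
  t2 = a.b.0 + b.0 :: --a--▸ t3, --b--▸ t4
  t3 = b.0 :: --b--▸ t4
  t4 = 0 :: ∅
Coarsest stable partition (strong bisimilarity classes):
  B0 = {s0}
  B1 = {s1}
  B2 = {s2}
  B3 = {s3, t3}
  B4 = {s4, t4}
  B5 = {t0}
  B6 = {t1}
  B7 = {t2}
s0 ∈ B0, t0 ∈ B5 → different blocks

NO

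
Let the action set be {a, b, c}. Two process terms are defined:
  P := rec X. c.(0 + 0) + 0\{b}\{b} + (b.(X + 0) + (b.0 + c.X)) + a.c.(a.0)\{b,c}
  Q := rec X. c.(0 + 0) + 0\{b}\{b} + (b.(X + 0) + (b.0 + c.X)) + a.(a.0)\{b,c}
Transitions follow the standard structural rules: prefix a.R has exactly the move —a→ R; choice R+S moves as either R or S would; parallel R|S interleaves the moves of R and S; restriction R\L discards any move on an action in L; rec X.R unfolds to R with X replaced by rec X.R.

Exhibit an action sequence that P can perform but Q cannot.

LTS(P): 7 reachable states
  p0 = rec X. c.(0 + 0) + 0\{b}\{b} + (b.(X + 0) + (b.0 + c.X)) + a.c.(a.0)\{b,c} has moves ··a··> p1, ··b··> p2, ··b··> p3, ··c··> p0, ··c··> p4
  p1 = c.(a.0)\{b,c} has moves ··c··> p5
  p2 = (rec X. c.(0 + 0) + 0\{b}\{b} + (b.(X + 0) + (b.0 + c.X)) + a.c.(a.0)\{b,c}) + 0 has moves ··a··> p1, ··b··> p2, ··b··> p3, ··c··> p0, ··c··> p4
  p3 = 0 has moves ∅
  p4 = 0 + 0 has moves ∅
  p5 = (a.0)\{b,c} has moves ··a··> p6
  p6 = 0\{b,c} has moves ∅
LTS(Q): 6 reachable states
  q0 = rec X. c.(0 + 0) + 0\{b}\{b} + (b.(X + 0) + (b.0 + c.X)) + a.(a.0)\{b,c} has moves ··a··> q1, ··b··> q2, ··b··> q3, ··c··> q0, ··c··> q4
  q1 = (a.0)\{b,c} has moves ··a··> q5
  q2 = (rec X. c.(0 + 0) + 0\{b}\{b} + (b.(X + 0) + (b.0 + c.X)) + a.(a.0)\{b,c}) + 0 has moves ··a··> q1, ··b··> q2, ··b··> q3, ··c··> q0, ··c··> q4
  q3 = 0 has moves ∅
  q4 = 0 + 0 has moves ∅
  q5 = 0\{b,c} has moves ∅
Trace ⟨ac⟩ through P, begin at {p0}:
  step 1 (a): {p1}
  step 2 (c): {p5}
  P completes σ.
Trace ⟨ac⟩ through Q, begin at {q0}:
  step 1 (a): {q1}
  step 2 (c): ∅  — Q cannot continue

ac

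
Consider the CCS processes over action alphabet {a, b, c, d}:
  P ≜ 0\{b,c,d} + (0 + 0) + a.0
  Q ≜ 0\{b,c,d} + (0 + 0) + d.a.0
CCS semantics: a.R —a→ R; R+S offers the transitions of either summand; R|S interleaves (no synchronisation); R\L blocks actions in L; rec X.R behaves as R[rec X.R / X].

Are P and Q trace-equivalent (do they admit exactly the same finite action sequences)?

LTS(P): 2 reachable states
  m0 = 0\{b,c,d} + (0 + 0) + a.0 :: ··a··> m1
  m1 = 0 :: stopped
LTS(Q): 3 reachable states
  n0 = 0\{b,c,d} + (0 + 0) + d.a.0 :: ··d··> n1
  n1 = a.0 :: ··a··> n2
  n2 = 0 :: stopped
Run σ = ⟨a⟩ on P: start {m0}
  step 1 (a): {m1}
  — P admits the full trace.
Run σ = ⟨a⟩ on Q: start {n0}
  step 1 (a): ∅  — Q cannot continue

trace-distinct — witness ⟨a⟩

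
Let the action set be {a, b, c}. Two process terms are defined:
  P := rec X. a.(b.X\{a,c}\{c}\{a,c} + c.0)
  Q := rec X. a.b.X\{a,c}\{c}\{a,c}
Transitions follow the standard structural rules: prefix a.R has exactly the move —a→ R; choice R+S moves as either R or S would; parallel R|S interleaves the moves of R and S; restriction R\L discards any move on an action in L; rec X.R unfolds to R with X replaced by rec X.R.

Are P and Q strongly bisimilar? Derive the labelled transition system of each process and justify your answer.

P's transition system — 4 states:
  u0 = rec X. a.(b.X\{a,c}\{c}\{a,c} + c.0) :: -a-> u1
  u1 = b.(rec X. a.(b.X\{a,c}\{c}\{a,c} + c.0))\{a,c}\{c}\{a,c} + c.0 :: -b-> u2, -c-> u3
  u2 = (rec X. a.(b.X\{a,c}\{c}\{a,c} + c.0))\{a,c}\{c}\{a,c} :: stopped
  u3 = 0 :: stopped
Q's transition system — 3 states:
  v0 = rec X. a.b.X\{a,c}\{c}\{a,c} :: -a-> v1
  v1 = b.(rec X. a.b.X\{a,c}\{c}\{a,c})\{a,c}\{c}\{a,c} :: -b-> v2
  v2 = (rec X. a.b.X\{a,c}\{c}\{a,c})\{a,c}\{c}\{a,c} :: stopped
Bisimilarity quotient blocks:
  B0 = {u0}
  B1 = {u1}
  B2 = {u2, u3, v2}
  B3 = {v0}
  B4 = {v1}
u0 ∈ B0, v0 ∈ B3 → different blocks

P ≁ Q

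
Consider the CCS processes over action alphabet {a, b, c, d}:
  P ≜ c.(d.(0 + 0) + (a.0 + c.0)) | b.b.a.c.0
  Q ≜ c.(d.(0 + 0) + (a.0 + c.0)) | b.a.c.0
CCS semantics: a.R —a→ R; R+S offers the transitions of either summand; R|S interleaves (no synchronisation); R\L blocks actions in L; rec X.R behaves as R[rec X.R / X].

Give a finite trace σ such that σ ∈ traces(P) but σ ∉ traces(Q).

Reachable graph of P (20 states):
  m0 = c.(d.(0 + 0) + (a.0 + c.0)) | b.b.a.c.0 has moves --b--▸ m1, --c--▸ m2
  m1 = c.(d.(0 + 0) + (a.0 + c.0)) | b.a.c.0 has moves --b--▸ m3, --c--▸ m4
  m2 = (d.(0 + 0) + (a.0 + c.0)) | b.b.a.c.0 has moves --a--▸ m5, --b--▸ m4, --c--▸ m5, --d--▸ m6
  m3 = c.(d.(0 + 0) + (a.0 + c.0)) | a.c.0 has moves --a--▸ m7, --c--▸ m8
  m4 = (d.(0 + 0) + (a.0 + c.0)) | b.a.c.0 has moves --a--▸ m9, --b--▸ m8, --c--▸ m9, --d--▸ m10
  m5 = 0 | b.b.a.c.0 has moves --b--▸ m9
  m6 = (0 + 0) | b.b.a.c.0 has moves --b--▸ m10
  m7 = c.(d.(0 + 0) + (a.0 + c.0)) | c.0 has moves --c--▸ m11, --c--▸ m12
  m8 = (d.(0 + 0) + (a.0 + c.0)) | a.c.0 has moves --a--▸ m11, --a--▸ m13, --c--▸ m13, --d--▸ m14
  m9 = 0 | b.a.c.0 has moves --b--▸ m13
  m10 = (0 + 0) | b.a.c.0 has moves --b--▸ m14
  m11 = (d.(0 + 0) + (a.0 + c.0)) | c.0 has moves --a--▸ m15, --c--▸ m15, --c--▸ m16, --d--▸ m17
  m12 = c.(d.(0 + 0) + (a.0 + c.0)) | 0 has moves --c--▸ m16
  m13 = 0 | a.c.0 has moves --a--▸ m15
  m14 = (0 + 0) | a.c.0 has moves --a--▸ m17
  m15 = 0 | c.0 has moves --c--▸ m18
  m16 = (d.(0 + 0) + (a.0 + c.0)) | 0 has moves --a--▸ m18, --c--▸ m18, --d--▸ m19
  m17 = (0 + 0) | c.0 has moves --c--▸ m19
  m18 = 0 | 0 has moves ·
  m19 = (0 + 0) | 0 has moves ·
Reachable graph of Q (16 states):
  n0 = c.(d.(0 + 0) + (a.0 + c.0)) | b.a.c.0 has moves --b--▸ n1, --c--▸ n2
  n1 = c.(d.(0 + 0) + (a.0 + c.0)) | a.c.0 has moves --a--▸ n3, --c--▸ n4
  n2 = (d.(0 + 0) + (a.0 + c.0)) | b.a.c.0 has moves --a--▸ n5, --b--▸ n4, --c--▸ n5, --d--▸ n6
  n3 = c.(d.(0 + 0) + (a.0 + c.0)) | c.0 has moves --c--▸ n7, --c--▸ n8
  n4 = (d.(0 + 0) + (a.0 + c.0)) | a.c.0 has moves --a--▸ n7, --a--▸ n9, --c--▸ n9, --d--▸ n10
  n5 = 0 | b.a.c.0 has moves --b--▸ n9
  n6 = (0 + 0) | b.a.c.0 has moves --b--▸ n10
  n7 = (d.(0 + 0) + (a.0 + c.0)) | c.0 has moves --a--▸ n11, --c--▸ n11, --c--▸ n12, --d--▸ n13
  n8 = c.(d.(0 + 0) + (a.0 + c.0)) | 0 has moves --c--▸ n12
  n9 = 0 | a.c.0 has moves --a--▸ n11
  n10 = (0 + 0) | a.c.0 has moves --a--▸ n13
  n11 = 0 | c.0 has moves --c--▸ n14
  n12 = (d.(0 + 0) + (a.0 + c.0)) | 0 has moves --a--▸ n14, --c--▸ n14, --d--▸ n15
  n13 = (0 + 0) | c.0 has moves --c--▸ n15
  n14 = 0 | 0 has moves ·
  n15 = (0 + 0) | 0 has moves ·
Run σ = ⟨bb⟩ on P: start {m0}
  after b @ step 1: {m1}
  after b @ step 2: {m3}
  ✓ P
Run σ = ⟨bb⟩ on Q: start {n0}
  after b @ step 1: {n1}
  after b @ step 2: ∅ (Q stuck)

bb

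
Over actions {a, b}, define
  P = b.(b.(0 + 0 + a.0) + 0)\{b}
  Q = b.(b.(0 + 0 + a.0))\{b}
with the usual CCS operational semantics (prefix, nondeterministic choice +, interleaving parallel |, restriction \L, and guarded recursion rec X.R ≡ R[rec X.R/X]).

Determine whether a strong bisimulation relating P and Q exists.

Reachable graph of P (2 states):
  u0 = b.(b.(0 + 0 + a.0) + 0)\{b} ⊢ -b-> u1
  u1 = (b.(0 + 0 + a.0) + 0)\{b} ⊢ deadlocked
Reachable graph of Q (2 states):
  v0 = b.(b.(0 + 0 + a.0))\{b} ⊢ -b-> v1
  v1 = (b.(0 + 0 + a.0))\{b} ⊢ deadlocked
Bisimilarity quotient blocks:
  B0 = {u0, v0}
  B1 = {u1, v1}
u0 ∈ B0, v0 ∈ B0 → same block

bisimilar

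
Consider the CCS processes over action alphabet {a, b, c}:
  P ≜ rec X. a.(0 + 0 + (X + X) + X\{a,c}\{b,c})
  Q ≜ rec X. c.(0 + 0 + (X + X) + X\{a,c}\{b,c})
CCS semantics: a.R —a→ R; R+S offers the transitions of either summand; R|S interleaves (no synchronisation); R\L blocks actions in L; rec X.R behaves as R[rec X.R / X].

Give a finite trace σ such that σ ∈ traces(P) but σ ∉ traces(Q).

a

LTS(P): 2 reachable states
  p0 = rec X. a.(0 + 0 + (X + X) + X\{a,c}\{b,c}) | =a=> p1
  p1 = 0 + 0 + ((rec X. a.(0 + 0 + (X + X) + X\{a,c}\{b,c})) + (rec X. a.(0 + 0 + (X + X) + X\{a,c}\{b,c}))) + (rec X. a.(0 + 0 + (X + X) + X\{a,c}\{b,c}))\{a,c}\{b,c} | =a=> p1
LTS(Q): 2 reachable states
  q0 = rec X. c.(0 + 0 + (X + X) + X\{a,c}\{b,c}) | =c=> q1
  q1 = 0 + 0 + ((rec X. c.(0 + 0 + (X + X) + X\{a,c}\{b,c})) + (rec X. c.(0 + 0 + (X + X) + X\{a,c}\{b,c}))) + (rec X. c.(0 + 0 + (X + X) + X\{a,c}\{b,c}))\{a,c}\{b,c} | =c=> q1
Run σ = ⟨a⟩ on P: start {p0}
  [1] a ⇒ {p1}
  P completes σ.
Run σ = ⟨a⟩ on Q: start {q0}
  [1] a ⇒ no successor for Q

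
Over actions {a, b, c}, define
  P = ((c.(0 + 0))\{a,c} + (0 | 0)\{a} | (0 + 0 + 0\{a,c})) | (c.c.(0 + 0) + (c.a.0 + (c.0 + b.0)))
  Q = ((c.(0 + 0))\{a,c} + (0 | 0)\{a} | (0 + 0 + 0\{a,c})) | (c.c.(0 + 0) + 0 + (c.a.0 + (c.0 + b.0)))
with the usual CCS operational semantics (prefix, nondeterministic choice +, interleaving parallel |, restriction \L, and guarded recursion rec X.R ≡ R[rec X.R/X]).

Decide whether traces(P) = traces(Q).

trace-equivalent

LTS(P): 5 reachable states
  p0 = ((c.(0 + 0))\{a,c} + (0 | 0)\{a} | (0 + 0 + 0\{a,c})) | (c.c.(0 + 0) + (c.a.0 + (c.0 + b.0))) → =b=> p1, =c=> p1, =c=> p2, =c=> p3
  p1 = ((c.(0 + 0))\{a,c} + (0 | 0)\{a} | (0 + 0 + 0\{a,c})) | 0 → stopped
  p2 = ((c.(0 + 0))\{a,c} + (0 | 0)\{a} | (0 + 0 + 0\{a,c})) | a.0 → =a=> p1
  p3 = ((c.(0 + 0))\{a,c} + (0 | 0)\{a} | (0 + 0 + 0\{a,c})) | c.(0 + 0) → =c=> p4
  p4 = ((c.(0 + 0))\{a,c} + (0 | 0)\{a} | (0 + 0 + 0\{a,c})) | (0 + 0) → stopped
LTS(Q): 5 reachable states
  q0 = ((c.(0 + 0))\{a,c} + (0 | 0)\{a} | (0 + 0 + 0\{a,c})) | (c.c.(0 + 0) + 0 + (c.a.0 + (c.0 + b.0))) → =b=> q1, =c=> q1, =c=> q2, =c=> q3
  q1 = ((c.(0 + 0))\{a,c} + (0 | 0)\{a} | (0 + 0 + 0\{a,c})) | 0 → stopped
  q2 = ((c.(0 + 0))\{a,c} + (0 | 0)\{a} | (0 + 0 + 0\{a,c})) | a.0 → =a=> q1
  q3 = ((c.(0 + 0))\{a,c} + (0 | 0)\{a} | (0 + 0 + 0\{a,c})) | c.(0 + 0) → =c=> q4
  q4 = ((c.(0 + 0))\{a,c} + (0 | 0)\{a} | (0 + 0 + 0\{a,c})) | (0 + 0) → stopped
Partition-refinement fixed point:
  B0 = {p0, q0}
  B1 = {p1, p4, q1, q4}
  B2 = {p2, q2}
  B3 = {p3, q3}
p0 ∈ B0, q0 ∈ B0 → same block
Bisimilar ⇒ trace-equivalent.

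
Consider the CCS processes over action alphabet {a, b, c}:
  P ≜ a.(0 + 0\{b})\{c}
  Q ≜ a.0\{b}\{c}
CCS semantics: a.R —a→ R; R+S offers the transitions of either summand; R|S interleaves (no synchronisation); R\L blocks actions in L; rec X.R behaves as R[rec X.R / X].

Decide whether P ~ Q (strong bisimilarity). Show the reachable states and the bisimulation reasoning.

bisimilar

Reachable graph of P (2 states):
  m0 = a.(0 + 0\{b})\{c} :: -a-> m1
  m1 = (0 + 0\{b})\{c} :: ·
Reachable graph of Q (2 states):
  n0 = a.0\{b}\{c} :: -a-> n1
  n1 = 0\{b}\{c} :: ·
Partition-refinement fixed point:
  B0 = {m0, n0}
  B1 = {m1, n1}
m0 ∈ B0, n0 ∈ B0 → same block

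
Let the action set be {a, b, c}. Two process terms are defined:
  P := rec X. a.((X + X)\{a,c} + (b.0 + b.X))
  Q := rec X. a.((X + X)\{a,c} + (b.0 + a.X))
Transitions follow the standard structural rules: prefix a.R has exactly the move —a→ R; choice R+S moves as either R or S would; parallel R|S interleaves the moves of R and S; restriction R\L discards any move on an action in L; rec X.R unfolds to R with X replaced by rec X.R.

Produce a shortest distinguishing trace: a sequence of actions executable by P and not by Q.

Reachable graph of P (3 states):
  p0 = rec X. a.((X + X)\{a,c} + (b.0 + b.X)) :: -a-> p1
  p1 = ((rec X. a.((X + X)\{a,c} + (b.0 + b.X))) + (rec X. a.((X + X)\{a,c} + (b.0 + b.X))))\{a,c} + (b.0 + b.(rec X. a.((X + X)\{a,c} + (b.0 + b.X)))) :: -b-> p0, -b-> p2
  p2 = 0 :: deadlocked
Reachable graph of Q (3 states):
  q0 = rec X. a.((X + X)\{a,c} + (b.0 + a.X)) :: -a-> q1
  q1 = ((rec X. a.((X + X)\{a,c} + (b.0 + a.X))) + (rec X. a.((X + X)\{a,c} + (b.0 + a.X))))\{a,c} + (b.0 + a.(rec X. a.((X + X)\{a,c} + (b.0 + a.X)))) :: -a-> q0, -b-> q2
  q2 = 0 :: deadlocked
Trace ⟨aba⟩ through P, begin at {p0}:
  [1] a ⇒ {p1}
  [2] b ⇒ {p0, p2}
  [3] a ⇒ {p1}
  ✓ P
Trace ⟨aba⟩ through Q, begin at {q0}:
  [1] a ⇒ {q1}
  [2] b ⇒ {q2}
  [3] a ⇒ ∅  — Q cannot continue

aba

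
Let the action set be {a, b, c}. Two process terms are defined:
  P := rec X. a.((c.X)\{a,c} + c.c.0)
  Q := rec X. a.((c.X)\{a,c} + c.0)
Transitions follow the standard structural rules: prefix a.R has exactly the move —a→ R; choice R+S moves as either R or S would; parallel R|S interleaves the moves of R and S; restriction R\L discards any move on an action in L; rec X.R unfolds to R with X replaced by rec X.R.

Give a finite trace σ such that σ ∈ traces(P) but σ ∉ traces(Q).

acc

P's transition system — 4 states:
  m0 = rec X. a.((c.X)\{a,c} + c.c.0) has moves --a--▸ m1
  m1 = (c.(rec X. a.((c.X)\{a,c} + c.c.0)))\{a,c} + c.c.0 has moves --c--▸ m2
  m2 = c.0 has moves --c--▸ m3
  m3 = 0 has moves deadlocked
Q's transition system — 3 states:
  n0 = rec X. a.((c.X)\{a,c} + c.0) has moves --a--▸ n1
  n1 = (c.(rec X. a.((c.X)\{a,c} + c.0)))\{a,c} + c.0 has moves --c--▸ n2
  n2 = 0 has moves deadlocked
Run σ = ⟨acc⟩ on P: start {m0}
  after a @ step 1: {m1}
  after c @ step 2: {m2}
  after c @ step 3: {m3}
  ✓ P
Run σ = ⟨acc⟩ on Q: start {n0}
  after a @ step 1: {n1}
  after c @ step 2: {n2}
  after c @ step 3: no successor for Q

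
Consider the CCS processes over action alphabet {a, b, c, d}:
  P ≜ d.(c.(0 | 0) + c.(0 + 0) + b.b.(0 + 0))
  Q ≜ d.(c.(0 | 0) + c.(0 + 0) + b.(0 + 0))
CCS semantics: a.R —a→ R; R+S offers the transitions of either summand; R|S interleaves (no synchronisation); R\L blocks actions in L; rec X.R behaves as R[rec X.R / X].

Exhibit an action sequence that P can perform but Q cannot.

LTS(P): 5 reachable states
  m0 = d.(c.(0 | 0) + c.(0 + 0) + b.b.(0 + 0)) ⊢ --d--▸ m1
  m1 = c.(0 | 0) + c.(0 + 0) + b.b.(0 + 0) ⊢ --b--▸ m2, --c--▸ m3, --c--▸ m4
  m2 = b.(0 + 0) ⊢ --b--▸ m3
  m3 = 0 + 0 ⊢ ·
  m4 = 0 | 0 ⊢ ·
LTS(Q): 4 reachable states
  n0 = d.(c.(0 | 0) + c.(0 + 0) + b.(0 + 0)) ⊢ --d--▸ n1
  n1 = c.(0 | 0) + c.(0 + 0) + b.(0 + 0) ⊢ --b--▸ n2, --c--▸ n2, --c--▸ n3
  n2 = 0 + 0 ⊢ ·
  n3 = 0 | 0 ⊢ ·
Executing dbb from P (initial set {m0}):
  step 1 (d): {m1}
  step 2 (b): {m2}
  step 3 (b): {m3}
  P completes σ.
Executing dbb from Q (initial set {n0}):
  step 1 (d): {n1}
  step 2 (b): {n2}
  step 3 (b): no successor for Q

dbb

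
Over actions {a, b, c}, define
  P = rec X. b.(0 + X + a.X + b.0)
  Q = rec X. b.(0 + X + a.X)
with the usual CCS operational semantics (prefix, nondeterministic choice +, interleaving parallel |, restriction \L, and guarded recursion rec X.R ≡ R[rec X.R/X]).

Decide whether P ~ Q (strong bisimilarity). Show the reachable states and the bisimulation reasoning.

LTS(P): 3 reachable states
  u0 = rec X. b.(0 + X + a.X + b.0) :: -b-> u1
  u1 = 0 + (rec X. b.(0 + X + a.X + b.0)) + a.(rec X. b.(0 + X + a.X + b.0)) + b.0 :: -a-> u0, -b-> u1, -b-> u2
  u2 = 0 :: stopped
LTS(Q): 2 reachable states
  v0 = rec X. b.(0 + X + a.X) :: -b-> v1
  v1 = 0 + (rec X. b.(0 + X + a.X)) + a.(rec X. b.(0 + X + a.X)) :: -a-> v0, -b-> v1
Coarsest stable partition (strong bisimilarity classes):
  B0 = {u0}
  B1 = {u1}
  B2 = {u2}
  B3 = {v0}
  B4 = {v1}
u0 ∈ B0, v0 ∈ B3 → different blocks

not bisimilar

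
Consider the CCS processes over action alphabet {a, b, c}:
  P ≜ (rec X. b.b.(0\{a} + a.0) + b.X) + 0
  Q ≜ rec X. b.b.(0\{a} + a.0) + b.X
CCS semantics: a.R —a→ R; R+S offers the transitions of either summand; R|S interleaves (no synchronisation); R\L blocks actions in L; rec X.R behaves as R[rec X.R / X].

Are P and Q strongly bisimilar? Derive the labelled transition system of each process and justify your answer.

YES

LTS(P): 5 reachable states
  m0 = (rec X. b.b.(0\{a} + a.0) + b.X) + 0 → --b--▸ m1, --b--▸ m2
  m1 = b.(0\{a} + a.0) → --b--▸ m3
  m2 = rec X. b.b.(0\{a} + a.0) + b.X → --b--▸ m1, --b--▸ m2
  m3 = 0\{a} + a.0 → --a--▸ m4
  m4 = 0 → stopped
LTS(Q): 4 reachable states
  n0 = rec X. b.b.(0\{a} + a.0) + b.X → --b--▸ n0, --b--▸ n1
  n1 = b.(0\{a} + a.0) → --b--▸ n2
  n2 = 0\{a} + a.0 → --a--▸ n3
  n3 = 0 → stopped
Partition-refinement fixed point:
  B0 = {m0, m2, n0}
  B1 = {m1, n1}
  B2 = {m3, n2}
  B3 = {m4, n3}
m0 ∈ B0, n0 ∈ B0 → same block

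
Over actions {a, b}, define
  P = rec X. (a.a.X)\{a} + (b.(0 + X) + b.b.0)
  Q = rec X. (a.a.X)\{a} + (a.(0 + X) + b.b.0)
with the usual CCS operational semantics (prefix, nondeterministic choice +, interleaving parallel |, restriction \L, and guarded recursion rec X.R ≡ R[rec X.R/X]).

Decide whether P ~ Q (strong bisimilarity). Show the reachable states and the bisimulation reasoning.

LTS(P): 4 reachable states
  u0 = rec X. (a.a.X)\{a} + (b.(0 + X) + b.b.0) :: --b--▸ u1, --b--▸ u2
  u1 = 0 + (rec X. (a.a.X)\{a} + (b.(0 + X) + b.b.0)) :: --b--▸ u1, --b--▸ u2
  u2 = b.0 :: --b--▸ u3
  u3 = 0 :: deadlocked
LTS(Q): 4 reachable states
  v0 = rec X. (a.a.X)\{a} + (a.(0 + X) + b.b.0) :: --a--▸ v1, --b--▸ v2
  v1 = 0 + (rec X. (a.a.X)\{a} + (a.(0 + X) + b.b.0)) :: --a--▸ v1, --b--▸ v2
  v2 = b.0 :: --b--▸ v3
  v3 = 0 :: deadlocked
Coarsest stable partition (strong bisimilarity classes):
  B0 = {u0, u1}
  B1 = {u2, v2}
  B2 = {u3, v3}
  B3 = {v0, v1}
u0 ∈ B0, v0 ∈ B3 → different blocks

not bisimilar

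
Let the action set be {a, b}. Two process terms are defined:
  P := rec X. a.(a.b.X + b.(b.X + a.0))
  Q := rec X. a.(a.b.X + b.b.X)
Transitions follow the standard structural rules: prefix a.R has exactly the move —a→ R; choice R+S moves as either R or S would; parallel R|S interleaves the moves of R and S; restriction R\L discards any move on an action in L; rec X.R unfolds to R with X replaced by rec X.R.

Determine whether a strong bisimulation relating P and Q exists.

LTS(P): 5 reachable states
  p0 = rec X. a.(a.b.X + b.(b.X + a.0)) :: ··a··> p1
  p1 = a.b.(rec X. a.(a.b.X + b.(b.X + a.0))) + b.(b.(rec X. a.(a.b.X + b.(b.X + a.0))) + a.0) :: ··a··> p2, ··b··> p3
  p2 = b.(rec X. a.(a.b.X + b.(b.X + a.0))) :: ··b··> p0
  p3 = b.(rec X. a.(a.b.X + b.(b.X + a.0))) + a.0 :: ··a··> p4, ··b··> p0
  p4 = 0 :: deadlocked
LTS(Q): 3 reachable states
  q0 = rec X. a.(a.b.X + b.b.X) :: ··a··> q1
  q1 = a.b.(rec X. a.(a.b.X + b.b.X)) + b.b.(rec X. a.(a.b.X + b.b.X)) :: ··a··> q2, ··b··> q2
  q2 = b.(rec X. a.(a.b.X + b.b.X)) :: ··b··> q0
Coarsest stable partition (strong bisimilarity classes):
  B0 = {p0}
  B1 = {p1}
  B2 = {p2}
  B3 = {p3}
  B4 = {p4}
  B5 = {q0}
  B6 = {q1}
  B7 = {q2}
p0 ∈ B0, q0 ∈ B5 → different blocks

not bisimilar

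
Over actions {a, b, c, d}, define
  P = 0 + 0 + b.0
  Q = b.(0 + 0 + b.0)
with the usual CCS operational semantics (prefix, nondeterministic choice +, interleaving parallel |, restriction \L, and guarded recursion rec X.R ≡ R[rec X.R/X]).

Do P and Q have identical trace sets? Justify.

LTS(P): 2 reachable states
  p0 = 0 + 0 + b.0 → -b-> p1
  p1 = 0 → (no moves)
LTS(Q): 3 reachable states
  q0 = b.(0 + 0 + b.0) → -b-> q1
  q1 = 0 + 0 + b.0 → -b-> q2
  q2 = 0 → (no moves)
Trace ⟨bb⟩ through Q, begin at {q0}:
  after b @ step 1: {q1}
  after b @ step 2: {q2}
  ✓ Q
Trace ⟨bb⟩ through P, begin at {p0}:
  after b @ step 1: {p1}
  after b @ step 2: ∅  — P cannot continue

trace-distinct — witness ⟨bb⟩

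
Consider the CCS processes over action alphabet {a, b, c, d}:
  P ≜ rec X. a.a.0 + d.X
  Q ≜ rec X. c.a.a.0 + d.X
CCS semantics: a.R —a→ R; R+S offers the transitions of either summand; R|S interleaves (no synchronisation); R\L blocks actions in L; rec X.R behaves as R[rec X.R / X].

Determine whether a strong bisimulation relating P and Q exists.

Reachable graph of P (3 states):
  p0 = rec X. a.a.0 + d.X → —a→ p1, —d→ p0
  p1 = a.0 → —a→ p2
  p2 = 0 → ∅
Reachable graph of Q (4 states):
  q0 = rec X. c.a.a.0 + d.X → —c→ q1, —d→ q0
  q1 = a.a.0 → —a→ q2
  q2 = a.0 → —a→ q3
  q3 = 0 → ∅
Partition-refinement fixed point:
  B0 = {p0}
  B1 = {p1, q2}
  B2 = {p2, q3}
  B3 = {q0}
  B4 = {q1}
p0 ∈ B0, q0 ∈ B3 → different blocks

P ≁ Q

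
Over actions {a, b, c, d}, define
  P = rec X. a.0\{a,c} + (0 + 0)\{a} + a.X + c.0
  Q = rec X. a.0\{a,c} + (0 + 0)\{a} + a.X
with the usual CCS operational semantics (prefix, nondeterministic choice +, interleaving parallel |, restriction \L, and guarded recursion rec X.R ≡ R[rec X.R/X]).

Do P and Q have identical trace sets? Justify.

traces(P) ≠ traces(Q) — witness ⟨c⟩

Reachable graph of P (3 states):
  u0 = rec X. a.0\{a,c} + (0 + 0)\{a} + a.X + c.0 :: --a--▸ u0, --a--▸ u1, --c--▸ u2
  u1 = 0\{a,c} :: ∅
  u2 = 0 :: ∅
Reachable graph of Q (2 states):
  v0 = rec X. a.0\{a,c} + (0 + 0)\{a} + a.X :: --a--▸ v0, --a--▸ v1
  v1 = 0\{a,c} :: ∅
Executing c from P (initial set {u0}):
  step 1 (c): {u2}
  ✓ P
Executing c from Q (initial set {v0}):
  step 1 (c): ∅  — Q cannot continue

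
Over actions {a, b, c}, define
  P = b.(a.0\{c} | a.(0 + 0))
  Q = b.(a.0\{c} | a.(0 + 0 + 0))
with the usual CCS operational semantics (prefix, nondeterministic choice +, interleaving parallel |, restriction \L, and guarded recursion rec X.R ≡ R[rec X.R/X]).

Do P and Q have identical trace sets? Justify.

YES

P's transition system — 5 states:
  s0 = b.(a.0\{c} | a.(0 + 0)) ⊢ --b--▸ s1
  s1 = a.0\{c} | a.(0 + 0) ⊢ --a--▸ s2, --a--▸ s3
  s2 = 0\{c} | a.(0 + 0) ⊢ --a--▸ s4
  s3 = a.0\{c} | (0 + 0) ⊢ --a--▸ s4
  s4 = 0\{c} | (0 + 0) ⊢ (no moves)
Q's transition system — 5 states:
  t0 = b.(a.0\{c} | a.(0 + 0 + 0)) ⊢ --b--▸ t1
  t1 = a.0\{c} | a.(0 + 0 + 0) ⊢ --a--▸ t2, --a--▸ t3
  t2 = 0\{c} | a.(0 + 0 + 0) ⊢ --a--▸ t4
  t3 = a.0\{c} | (0 + 0 + 0) ⊢ --a--▸ t4
  t4 = 0\{c} | (0 + 0 + 0) ⊢ (no moves)
Coarsest stable partition (strong bisimilarity classes):
  B0 = {s0, t0}
  B1 = {s1, t1}
  B2 = {s2, s3, t2, t3}
  B3 = {s4, t4}
s0 ∈ B0, t0 ∈ B0 → same block
Bisimilar ⇒ trace-equivalent.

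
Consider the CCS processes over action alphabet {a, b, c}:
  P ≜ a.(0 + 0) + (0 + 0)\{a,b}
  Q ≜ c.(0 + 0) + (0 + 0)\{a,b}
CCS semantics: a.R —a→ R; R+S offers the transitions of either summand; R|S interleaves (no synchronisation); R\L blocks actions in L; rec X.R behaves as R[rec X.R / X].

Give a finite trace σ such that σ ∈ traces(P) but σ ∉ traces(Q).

a

P's transition system — 2 states:
  m0 = a.(0 + 0) + (0 + 0)\{a,b} has moves —a→ m1
  m1 = 0 + 0 has moves deadlocked
Q's transition system — 2 states:
  n0 = c.(0 + 0) + (0 + 0)\{a,b} has moves —c→ n1
  n1 = 0 + 0 has moves deadlocked
Run σ = ⟨a⟩ on P: start {m0}
  after a @ step 1: {m1}
  — P admits the full trace.
Run σ = ⟨a⟩ on Q: start {n0}
  after a @ step 1: no successor for Q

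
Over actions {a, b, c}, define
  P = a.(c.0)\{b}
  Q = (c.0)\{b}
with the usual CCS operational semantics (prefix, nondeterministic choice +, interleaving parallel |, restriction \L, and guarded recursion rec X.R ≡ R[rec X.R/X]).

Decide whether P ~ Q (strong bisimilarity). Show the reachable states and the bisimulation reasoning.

Reachable graph of P (3 states):
  m0 = a.(c.0)\{b} → ··a··> m1
  m1 = (c.0)\{b} → ··c··> m2
  m2 = 0\{b} → ∅
Reachable graph of Q (2 states):
  n0 = (c.0)\{b} → ··c··> n1
  n1 = 0\{b} → ∅
Partition-refinement fixed point:
  B0 = {m0}
  B1 = {m1, n0}
  B2 = {m2, n1}
m0 ∈ B0, n0 ∈ B1 → different blocks

P ≁ Q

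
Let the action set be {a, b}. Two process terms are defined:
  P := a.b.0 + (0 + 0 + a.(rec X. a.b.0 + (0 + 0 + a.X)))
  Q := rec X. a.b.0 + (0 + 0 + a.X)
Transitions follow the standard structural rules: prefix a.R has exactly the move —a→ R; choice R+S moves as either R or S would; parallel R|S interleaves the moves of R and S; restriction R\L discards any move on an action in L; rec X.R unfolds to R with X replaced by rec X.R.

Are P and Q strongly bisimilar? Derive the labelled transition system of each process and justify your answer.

P ~ Q

Reachable graph of P (4 states):
  s0 = a.b.0 + (0 + 0 + a.(rec X. a.b.0 + (0 + 0 + a.X))) → --a--▸ s1, --a--▸ s2
  s1 = b.0 → --b--▸ s3
  s2 = rec X. a.b.0 + (0 + 0 + a.X) → --a--▸ s1, --a--▸ s2
  s3 = 0 → stopped
Reachable graph of Q (3 states):
  t0 = rec X. a.b.0 + (0 + 0 + a.X) → --a--▸ t0, --a--▸ t1
  t1 = b.0 → --b--▸ t2
  t2 = 0 → stopped
Coarsest stable partition (strong bisimilarity classes):
  B0 = {s0, s2, t0}
  B1 = {s1, t1}
  B2 = {s3, t2}
s0 ∈ B0, t0 ∈ B0 → same block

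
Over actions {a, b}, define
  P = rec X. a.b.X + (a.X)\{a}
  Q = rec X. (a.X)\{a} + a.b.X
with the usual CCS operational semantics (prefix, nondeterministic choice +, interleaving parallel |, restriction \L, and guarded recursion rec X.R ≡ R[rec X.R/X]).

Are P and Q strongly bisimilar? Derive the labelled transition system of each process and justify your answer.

LTS(P): 2 reachable states
  u0 = rec X. a.b.X + (a.X)\{a} :: ··a··> u1
  u1 = b.(rec X. a.b.X + (a.X)\{a}) :: ··b··> u0
LTS(Q): 2 reachable states
  v0 = rec X. (a.X)\{a} + a.b.X :: ··a··> v1
  v1 = b.(rec X. (a.X)\{a} + a.b.X) :: ··b··> v0
Coarsest stable partition (strong bisimilarity classes):
  B0 = {u0, v0}
  B1 = {u1, v1}
u0 ∈ B0, v0 ∈ B0 → same block

YES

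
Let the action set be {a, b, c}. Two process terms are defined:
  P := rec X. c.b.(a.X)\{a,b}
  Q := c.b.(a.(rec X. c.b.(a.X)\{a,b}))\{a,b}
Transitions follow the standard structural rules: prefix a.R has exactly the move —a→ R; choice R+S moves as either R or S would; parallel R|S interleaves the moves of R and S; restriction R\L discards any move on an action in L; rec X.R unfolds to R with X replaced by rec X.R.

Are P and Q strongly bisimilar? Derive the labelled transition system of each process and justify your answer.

P ~ Q

LTS(P): 3 reachable states
  m0 = rec X. c.b.(a.X)\{a,b} has moves --c--▸ m1
  m1 = b.(a.(rec X. c.b.(a.X)\{a,b}))\{a,b} has moves --b--▸ m2
  m2 = (a.(rec X. c.b.(a.X)\{a,b}))\{a,b} has moves stopped
LTS(Q): 3 reachable states
  n0 = c.b.(a.(rec X. c.b.(a.X)\{a,b}))\{a,b} has moves --c--▸ n1
  n1 = b.(a.(rec X. c.b.(a.X)\{a,b}))\{a,b} has moves --b--▸ n2
  n2 = (a.(rec X. c.b.(a.X)\{a,b}))\{a,b} has moves stopped
Coarsest stable partition (strong bisimilarity classes):
  B0 = {m0, n0}
  B1 = {m1, n1}
  B2 = {m2, n2}
m0 ∈ B0, n0 ∈ B0 → same block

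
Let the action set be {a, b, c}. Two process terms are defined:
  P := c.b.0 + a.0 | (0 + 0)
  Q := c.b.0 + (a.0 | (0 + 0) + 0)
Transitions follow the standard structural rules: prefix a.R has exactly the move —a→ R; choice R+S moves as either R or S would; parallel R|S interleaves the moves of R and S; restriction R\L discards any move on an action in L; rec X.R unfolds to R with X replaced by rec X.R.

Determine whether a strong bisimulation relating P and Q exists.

bisimilar

Reachable graph of P (4 states):
  p0 = c.b.0 + a.0 | (0 + 0) has moves -a-> p1, -c-> p2
  p1 = 0 | (0 + 0) has moves (no moves)
  p2 = b.0 has moves -b-> p3
  p3 = 0 has moves (no moves)
Reachable graph of Q (4 states):
  q0 = c.b.0 + (a.0 | (0 + 0) + 0) has moves -a-> q1, -c-> q2
  q1 = 0 | (0 + 0) has moves (no moves)
  q2 = b.0 has moves -b-> q3
  q3 = 0 has moves (no moves)
Bisimilarity quotient blocks:
  B0 = {p0, q0}
  B1 = {p1, p3, q1, q3}
  B2 = {p2, q2}
p0 ∈ B0, q0 ∈ B0 → same block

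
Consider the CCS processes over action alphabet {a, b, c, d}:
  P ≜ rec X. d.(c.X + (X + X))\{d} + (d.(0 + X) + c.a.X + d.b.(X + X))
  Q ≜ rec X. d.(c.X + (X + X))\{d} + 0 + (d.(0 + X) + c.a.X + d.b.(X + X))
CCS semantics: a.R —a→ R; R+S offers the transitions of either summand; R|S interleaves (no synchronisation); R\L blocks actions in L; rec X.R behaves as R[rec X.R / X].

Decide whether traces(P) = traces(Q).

P's transition system — 8 states:
  m0 = rec X. d.(c.X + (X + X))\{d} + (d.(0 + X) + c.a.X + d.b.(X + X)) ⊢ =c=> m1, =d=> m2, =d=> m3, =d=> m4
  m1 = a.(rec X. d.(c.X + (X + X))\{d} + (d.(0 + X) + c.a.X + d.b.(X + X))) ⊢ =a=> m0
  m2 = (c.(rec X. d.(c.X + (X + X))\{d} + (d.(0 + X) + c.a.X + d.b.(X + X))) + ((rec X. d.(c.X + (X + X))\{d} + (d.(0 + X) + c.a.X + d.b.(X + X))) + (rec X. d.(c.X + (X + X))\{d} + (d.(0 + X) + c.a.X + d.b.(X + X)))))\{d} ⊢ =c=> m5, =c=> m6
  m3 = 0 + (rec X. d.(c.X + (X + X))\{d} + (d.(0 + X) + c.a.X + d.b.(X + X))) ⊢ =c=> m1, =d=> m2, =d=> m3, =d=> m4
  m4 = b.((rec X. d.(c.X + (X + X))\{d} + (d.(0 + X) + c.a.X + d.b.(X + X))) + (rec X. d.(c.X + (X + X))\{d} + (d.(0 + X) + c.a.X + d.b.(X + X)))) ⊢ =b=> m7
  m5 = (a.(rec X. d.(c.X + (X + X))\{d} + (d.(0 + X) + c.a.X + d.b.(X + X))))\{d} ⊢ =a=> m6
  m6 = (rec X. d.(c.X + (X + X))\{d} + (d.(0 + X) + c.a.X + d.b.(X + X)))\{d} ⊢ =c=> m5
  m7 = (rec X. d.(c.X + (X + X))\{d} + (d.(0 + X) + c.a.X + d.b.(X + X))) + (rec X. d.(c.X + (X + X))\{d} + (d.(0 + X) + c.a.X + d.b.(X + X))) ⊢ =c=> m1, =d=> m2, =d=> m3, =d=> m4
Q's transition system — 8 states:
  n0 = rec X. d.(c.X + (X + X))\{d} + 0 + (d.(0 + X) + c.a.X + d.b.(X + X)) ⊢ =c=> n1, =d=> n2, =d=> n3, =d=> n4
  n1 = a.(rec X. d.(c.X + (X + X))\{d} + 0 + (d.(0 + X) + c.a.X + d.b.(X + X))) ⊢ =a=> n0
  n2 = (c.(rec X. d.(c.X + (X + X))\{d} + 0 + (d.(0 + X) + c.a.X + d.b.(X + X))) + ((rec X. d.(c.X + (X + X))\{d} + 0 + (d.(0 + X) + c.a.X + d.b.(X + X))) + (rec X. d.(c.X + (X + X))\{d} + 0 + (d.(0 + X) + c.a.X + d.b.(X + X)))))\{d} ⊢ =c=> n5, =c=> n6
  n3 = 0 + (rec X. d.(c.X + (X + X))\{d} + 0 + (d.(0 + X) + c.a.X + d.b.(X + X))) ⊢ =c=> n1, =d=> n2, =d=> n3, =d=> n4
  n4 = b.((rec X. d.(c.X + (X + X))\{d} + 0 + (d.(0 + X) + c.a.X + d.b.(X + X))) + (rec X. d.(c.X + (X + X))\{d} + 0 + (d.(0 + X) + c.a.X + d.b.(X + X)))) ⊢ =b=> n7
  n5 = (a.(rec X. d.(c.X + (X + X))\{d} + 0 + (d.(0 + X) + c.a.X + d.b.(X + X))))\{d} ⊢ =a=> n6
  n6 = (rec X. d.(c.X + (X + X))\{d} + 0 + (d.(0 + X) + c.a.X + d.b.(X + X)))\{d} ⊢ =c=> n5
  n7 = (rec X. d.(c.X + (X + X))\{d} + 0 + (d.(0 + X) + c.a.X + d.b.(X + X))) + (rec X. d.(c.X + (X + X))\{d} + 0 + (d.(0 + X) + c.a.X + d.b.(X + X))) ⊢ =c=> n1, =d=> n2, =d=> n3, =d=> n4
Bisimilarity quotient blocks:
  B0 = {m0, m3, m7, n0, n3, n7}
  B1 = {m4, n4}
  B2 = {m1, n1}
  B3 = {m2, n2}
  B4 = {m5, n5}
  B5 = {m6, n6}
m0 ∈ B0, n0 ∈ B0 → same block
Bisimilar ⇒ trace-equivalent.

traces(P) = traces(Q)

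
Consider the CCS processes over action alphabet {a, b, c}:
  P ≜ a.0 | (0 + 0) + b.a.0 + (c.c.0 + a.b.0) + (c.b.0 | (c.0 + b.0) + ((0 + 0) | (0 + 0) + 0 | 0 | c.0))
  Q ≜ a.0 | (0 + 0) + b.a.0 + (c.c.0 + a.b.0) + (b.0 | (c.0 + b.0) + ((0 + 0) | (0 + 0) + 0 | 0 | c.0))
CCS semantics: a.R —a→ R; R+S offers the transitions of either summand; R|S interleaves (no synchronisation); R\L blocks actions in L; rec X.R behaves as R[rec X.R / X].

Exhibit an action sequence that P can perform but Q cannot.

bcb

Reachable graph of P (12 states):
  s0 = a.0 | (0 + 0) + b.a.0 + (c.c.0 + a.b.0) + (c.b.0 | (c.0 + b.0) + ((0 + 0) | (0 + 0) + 0 | 0 | c.0)) :: --a--▸ s1, --a--▸ s2, --b--▸ s3, --b--▸ s4, --c--▸ s4, --c--▸ s5, --c--▸ s6, --c--▸ s7
  s1 = 0 | (0 + 0) :: (no moves)
  s2 = b.0 :: --b--▸ s8
  s3 = a.0 :: --a--▸ s8
  s4 = c.b.0 | 0 :: --c--▸ s9
  s5 = 0 | 0 | 0 :: (no moves)
  s6 = b.0 | (c.0 + b.0) :: --b--▸ s10, --b--▸ s9, --c--▸ s9
  s7 = c.0 :: --c--▸ s8
  s8 = 0 :: (no moves)
  s9 = b.0 | 0 :: --b--▸ s11
  s10 = 0 | (c.0 + b.0) :: --b--▸ s11, --c--▸ s11
  s11 = 0 | 0 :: (no moves)
Reachable graph of Q (10 states):
  t0 = a.0 | (0 + 0) + b.a.0 + (c.c.0 + a.b.0) + (b.0 | (c.0 + b.0) + ((0 + 0) | (0 + 0) + 0 | 0 | c.0)) :: --a--▸ t1, --a--▸ t2, --b--▸ t3, --b--▸ t4, --b--▸ t5, --c--▸ t5, --c--▸ t6, --c--▸ t7
  t1 = 0 | (0 + 0) :: (no moves)
  t2 = b.0 :: --b--▸ t8
  t3 = 0 | (c.0 + b.0) :: --b--▸ t9, --c--▸ t9
  t4 = a.0 :: --a--▸ t8
  t5 = b.0 | 0 :: --b--▸ t9
  t6 = 0 | 0 | 0 :: (no moves)
  t7 = c.0 :: --c--▸ t8
  t8 = 0 :: (no moves)
  t9 = 0 | 0 :: (no moves)
Executing bcb from P (initial set {s0}):
  after b @ step 1: {s3, s4}
  after c @ step 2: {s9}
  after b @ step 3: {s11}
  ✓ P
Executing bcb from Q (initial set {t0}):
  after b @ step 1: {t3, t4, t5}
  after c @ step 2: {t9}
  after b @ step 3: no successor for Q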